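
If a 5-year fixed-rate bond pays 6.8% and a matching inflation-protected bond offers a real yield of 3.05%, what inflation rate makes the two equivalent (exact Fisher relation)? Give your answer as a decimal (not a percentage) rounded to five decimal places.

(1 + π) = (1 + i)/(1 + r) = 1.06800 / 1.03050 = 1.036390
Break-even inflation = 1.036390 − 1 → 0.03639.

0.03639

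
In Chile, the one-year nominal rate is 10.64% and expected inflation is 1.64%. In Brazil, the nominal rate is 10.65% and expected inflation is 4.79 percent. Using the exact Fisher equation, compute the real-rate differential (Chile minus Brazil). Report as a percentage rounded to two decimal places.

Chile: (1 + 0.1064)/(1 + 0.0164) − 1 = 8.8548%
Brazil: (1 + 0.1065)/(1 + 0.0479) − 1 = 5.5921%
Differential = 8.8548% − 5.5921% = 3.2626% → 3.26%.

3.26%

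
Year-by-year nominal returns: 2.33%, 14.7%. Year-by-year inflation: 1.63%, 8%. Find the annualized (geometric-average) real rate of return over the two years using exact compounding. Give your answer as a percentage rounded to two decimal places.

Compound the nominal returns: 1.0233 × 1.1470 = 1.17372510.
Compound inflation: 1.0163 × 1.0800 = 1.09760400.
Deflate: 1.17372510 / 1.09760400 = 1.06935206.
Annualized real rate = 1.06935206^(1/2) − 1 = 3.4095% → 3.41%.

3.41%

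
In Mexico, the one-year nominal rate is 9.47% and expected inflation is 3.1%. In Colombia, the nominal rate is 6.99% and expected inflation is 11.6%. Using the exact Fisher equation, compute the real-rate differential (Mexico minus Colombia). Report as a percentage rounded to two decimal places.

Mexico: (1 + 0.0947)/(1 + 0.0310) − 1 = 6.1785%
Colombia: (1 + 0.0699)/(1 + 0.1160) − 1 = -4.1308%
Differential = 6.1785% − (-4.1308%) = 10.3093% → 10.31%.

10.31%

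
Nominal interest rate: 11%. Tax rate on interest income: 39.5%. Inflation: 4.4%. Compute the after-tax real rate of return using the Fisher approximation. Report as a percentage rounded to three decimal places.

2.255%

After-tax nominal return = 11% × (1 − 0.395) = 6.6550%.
r ≈ 6.6550% − 4.4% → 2.255%.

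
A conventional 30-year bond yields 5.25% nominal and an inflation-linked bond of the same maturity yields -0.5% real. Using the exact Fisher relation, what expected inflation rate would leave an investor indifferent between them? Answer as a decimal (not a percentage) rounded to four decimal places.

(1 + π) = (1 + i)/(1 + r) = 1.05250 / 0.99500 = 1.057789
Break-even inflation = 1.057789 − 1 → 0.0578.

0.0578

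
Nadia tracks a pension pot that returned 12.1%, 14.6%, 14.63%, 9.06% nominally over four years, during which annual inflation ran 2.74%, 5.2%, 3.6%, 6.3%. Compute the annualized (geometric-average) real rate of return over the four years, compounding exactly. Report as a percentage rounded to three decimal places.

7.777%

Compound the nominal returns: 1.1210 × 1.1460 × 1.1463 × 1.0906 = 1.60603134.
Compound inflation: 1.0274 × 1.0520 × 1.0360 × 1.0630 = 1.19027777.
Deflate: 1.60603134 / 1.19027777 = 1.34929122.
Annualized real rate = 1.34929122^(1/4) − 1 = 7.7771% → 7.777%.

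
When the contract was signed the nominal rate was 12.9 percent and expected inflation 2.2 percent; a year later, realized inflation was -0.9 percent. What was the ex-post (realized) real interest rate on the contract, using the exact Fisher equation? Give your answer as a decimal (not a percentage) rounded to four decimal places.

0.1393

Ex-post: (1 + 0.1290)/(1 − 0.0090) − 1 = 13.9253%
So the realized real rate is 0.1393.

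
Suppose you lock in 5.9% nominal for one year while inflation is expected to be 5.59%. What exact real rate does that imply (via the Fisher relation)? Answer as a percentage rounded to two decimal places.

By the Fisher relation, 1 + r = (1 + i)/(1 + π).
1 + r = 1.05900 / 1.05590 = 1.002936
r = 1.002936 − 1 = 0.2936%, i.e. 0.29%.

0.29%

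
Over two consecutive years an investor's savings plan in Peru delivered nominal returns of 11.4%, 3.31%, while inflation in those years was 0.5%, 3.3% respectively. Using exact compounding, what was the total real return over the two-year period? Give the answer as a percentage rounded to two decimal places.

Nominal growth factor = 1.1140 × 1.0331 = 1.150873
Price-level growth factor = 1.0050 × 1.0330 = 1.038165
Real growth factor = 1.150873 / 1.038165 = 1.108565
Total real return = 1.108565 − 1 → 10.86%.

10.86%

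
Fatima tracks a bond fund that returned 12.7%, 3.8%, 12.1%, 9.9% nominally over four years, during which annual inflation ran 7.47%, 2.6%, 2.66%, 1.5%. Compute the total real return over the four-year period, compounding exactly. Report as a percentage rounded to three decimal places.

25.436%

Compound the nominal returns: 1.1270 × 1.0380 × 1.1210 × 1.0990 = 1.441201.
Compound inflation: 1.0747 × 1.0260 × 1.0266 × 1.0150 = 1.148952.
Deflate: 1.441201 / 1.148952 = 1.254361.
Total real return = 1.254361 − 1 → 25.436%.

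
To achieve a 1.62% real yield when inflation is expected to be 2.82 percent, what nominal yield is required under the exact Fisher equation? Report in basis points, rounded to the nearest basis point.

449 basis points

(1 + i) = (1 + r)(1 + π) = 1.01620 × 1.02820 = 1.04485684
i = 1.04485684 − 1, so the required nominal rate is 449 basis points.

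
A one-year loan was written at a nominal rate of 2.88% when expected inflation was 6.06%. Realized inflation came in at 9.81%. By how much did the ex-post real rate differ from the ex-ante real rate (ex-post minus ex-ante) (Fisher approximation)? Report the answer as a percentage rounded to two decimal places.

Ex-ante: 2.88% − 6.06% = -3.180%
Ex-post: 2.88% − 9.81% = -6.930%
Difference (ex-post − ex-ante) = -3.7500% → -3.75%.

-3.75%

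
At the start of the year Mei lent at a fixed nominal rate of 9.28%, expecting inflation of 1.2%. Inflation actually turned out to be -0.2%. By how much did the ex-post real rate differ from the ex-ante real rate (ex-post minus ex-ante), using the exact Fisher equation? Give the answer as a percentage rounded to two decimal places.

1.51%

Ex-ante: (1 + 0.0928)/(1 + 0.0120) − 1 = 7.9842%
Ex-post: (1 + 0.0928)/(1 − 0.0020) − 1 = 9.4990%
Difference (ex-post − ex-ante) = 1.5148% → 1.51%.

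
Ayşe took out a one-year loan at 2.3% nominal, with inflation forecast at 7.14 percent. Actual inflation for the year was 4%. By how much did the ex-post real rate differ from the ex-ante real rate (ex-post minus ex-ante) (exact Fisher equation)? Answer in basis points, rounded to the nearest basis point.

288 basis points

Ex-ante: (1 + 0.0230)/(1 + 0.0714) − 1 = -4.5175%
Ex-post: (1 + 0.0230)/(1 + 0.0400) − 1 = -1.6346%
Difference (ex-post − ex-ante) = 2.8828% → 288 basis points.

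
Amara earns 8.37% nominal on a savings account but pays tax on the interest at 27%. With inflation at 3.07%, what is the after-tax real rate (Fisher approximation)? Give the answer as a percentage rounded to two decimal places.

3.04%

After-tax nominal return = 8.37% × (1 − 0.27) = 6.1101%.
r ≈ 6.1101% − 3.07% → 3.04%.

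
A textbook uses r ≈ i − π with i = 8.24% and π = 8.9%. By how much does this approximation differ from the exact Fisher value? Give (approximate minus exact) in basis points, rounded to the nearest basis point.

Approximate: r ≈ 8.240% − 8.900% = -0.6600%
Exact: (1 + 0.0824)/(1 + 0.0890) − 1 = -0.6061%
Error = -0.6600% − (-0.6061%) = -0.0539% → -5 basis points.

-5 basis points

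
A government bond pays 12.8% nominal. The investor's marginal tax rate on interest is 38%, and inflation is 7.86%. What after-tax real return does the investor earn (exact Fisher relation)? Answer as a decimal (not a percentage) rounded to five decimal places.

After-tax nominal return = 12.8% × (1 − 0.38) = 7.9360%.
1 + r = 1.07936 / 1.07860 = 1.0007046
After-tax real rate = 1.0007046 − 1 → 0.00070.

0.00070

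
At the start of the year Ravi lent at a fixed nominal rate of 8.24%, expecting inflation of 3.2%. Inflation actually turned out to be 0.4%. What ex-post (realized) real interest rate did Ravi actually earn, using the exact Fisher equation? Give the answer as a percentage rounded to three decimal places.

Ex-post: (1 + 0.0824)/(1 + 0.0040) − 1 = 7.8088%
So the realized real rate is 7.809%.

7.809%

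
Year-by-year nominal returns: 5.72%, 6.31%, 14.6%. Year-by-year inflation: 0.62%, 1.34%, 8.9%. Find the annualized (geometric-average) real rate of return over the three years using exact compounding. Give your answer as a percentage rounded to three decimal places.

5.069%

Compound the nominal returns: 1.0572 × 1.0631 × 1.1460 = 1.28800008.
Compound inflation: 1.0062 × 1.0134 × 1.0890 = 1.11043487.
Deflate: 1.28800008 / 1.11043487 = 1.15990601.
Annualized real rate = 1.15990601^(1/3) − 1 = 5.0689% → 5.069%.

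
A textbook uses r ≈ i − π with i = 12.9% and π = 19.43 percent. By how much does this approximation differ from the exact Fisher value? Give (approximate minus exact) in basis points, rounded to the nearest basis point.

Approximate: r ≈ 12.900% − 19.430% = -6.5300%
Exact: (1 + 0.1290)/(1 + 0.1943) − 1 = -5.4676%
Error = -6.5300% − (-5.4676%) = -1.0624% → -106 basis points.

-106 basis points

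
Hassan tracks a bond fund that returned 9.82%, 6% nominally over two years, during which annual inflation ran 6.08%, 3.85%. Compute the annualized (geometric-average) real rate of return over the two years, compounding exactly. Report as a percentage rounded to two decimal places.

Compound the nominal returns: 1.0982 × 1.0600 = 1.16409200.
Compound inflation: 1.0608 × 1.0385 = 1.10164080.
Deflate: 1.16409200 / 1.10164080 = 1.05668926.
Annualized real rate = 1.05668926^(1/2) − 1 = 2.7954% → 2.80%.

2.80%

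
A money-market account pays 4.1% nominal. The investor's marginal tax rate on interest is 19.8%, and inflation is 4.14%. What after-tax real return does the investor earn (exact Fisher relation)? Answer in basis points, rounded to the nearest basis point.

-82 basis points

After-tax nominal return = 4.1% × (1 − 0.198) = 3.2882%.
1 + r = 1.032882 / 1.04140 = 0.991821
After-tax real rate = 0.991821 − 1 → -82 basis points.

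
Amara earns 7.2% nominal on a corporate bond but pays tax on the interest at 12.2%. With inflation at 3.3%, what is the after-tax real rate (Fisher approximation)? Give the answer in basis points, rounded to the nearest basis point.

After-tax nominal return = 7.2% × (1 − 0.122) = 6.3216%.
r ≈ 6.3216% − 3.3% → 302 basis points.

302 basis points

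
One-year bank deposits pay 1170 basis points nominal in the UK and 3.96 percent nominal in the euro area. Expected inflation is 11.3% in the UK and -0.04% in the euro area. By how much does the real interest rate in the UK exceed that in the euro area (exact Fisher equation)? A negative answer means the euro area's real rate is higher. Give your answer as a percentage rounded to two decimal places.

-3.64%

The UK: (1 + 0.1170)/(1 + 0.1130) − 1 = 0.3594%
The euro area: (1 + 0.0396)/(1 − 0.0004) − 1 = 4.0016%
Differential = 0.3594% − 4.0016% = -3.6422% → -3.64%.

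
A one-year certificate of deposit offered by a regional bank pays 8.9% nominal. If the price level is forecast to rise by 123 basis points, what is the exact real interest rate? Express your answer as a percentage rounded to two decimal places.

7.58%

1 + r = 1.08900 / 1.01230 = 1.075768
r = 1.075768 − 1 = 7.5768%, i.e. 7.58%.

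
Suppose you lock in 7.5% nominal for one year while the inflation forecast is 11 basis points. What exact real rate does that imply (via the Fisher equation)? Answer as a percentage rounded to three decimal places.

7.382%

By the Fisher equation, 1 + r = (1 + i)/(1 + π).
1 + r = 1.07500 / 1.00110 = 1.073819
r = 1.073819 − 1 = 7.3819%, i.e. 7.382%.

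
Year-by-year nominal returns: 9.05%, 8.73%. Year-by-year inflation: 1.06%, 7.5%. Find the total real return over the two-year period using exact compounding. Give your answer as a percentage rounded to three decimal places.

Compound the nominal returns: 1.0905 × 1.0873 = 1.185701.
Compound inflation: 1.0106 × 1.0750 = 1.086395.
Deflate: 1.185701 / 1.086395 = 1.091408.
Total real return = 1.091408 − 1 → 9.141%.

9.141%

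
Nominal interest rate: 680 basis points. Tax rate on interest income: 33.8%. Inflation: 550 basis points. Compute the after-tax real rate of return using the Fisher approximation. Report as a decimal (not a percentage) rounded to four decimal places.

After-tax nominal return = 6.8% × (1 − 0.338) = 4.5016%.
r ≈ 4.5016% − 5.5% → -0.0100.

-0.0100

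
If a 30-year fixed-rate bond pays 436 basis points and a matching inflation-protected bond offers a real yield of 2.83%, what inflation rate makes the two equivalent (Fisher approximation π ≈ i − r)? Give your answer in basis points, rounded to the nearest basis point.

153 basis points

π ≈ i − r = 4.36% − 2.83% → 153 basis points.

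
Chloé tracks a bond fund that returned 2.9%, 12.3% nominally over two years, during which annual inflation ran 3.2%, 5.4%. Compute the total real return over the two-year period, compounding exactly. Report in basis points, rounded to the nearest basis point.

Compound the nominal returns: 1.0290 × 1.1230 = 1.155567.
Compound inflation: 1.0320 × 1.0540 = 1.087728.
Deflate: 1.155567 / 1.087728 = 1.062368.
Total real return = 1.062368 − 1 → 624 basis points.

624 basis points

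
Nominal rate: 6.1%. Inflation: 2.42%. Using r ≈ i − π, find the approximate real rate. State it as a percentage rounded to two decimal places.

r ≈ i − π = 6.1% − 2.42% = 3.68%.

3.68%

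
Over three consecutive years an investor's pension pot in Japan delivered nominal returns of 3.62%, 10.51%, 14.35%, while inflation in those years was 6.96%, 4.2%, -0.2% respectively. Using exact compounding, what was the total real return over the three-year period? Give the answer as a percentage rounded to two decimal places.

17.72%

Compound the nominal returns: 1.0362 × 1.1051 × 1.1435 = 1.309427.
Compound inflation: 1.0696 × 1.0420 × 0.9980 = 1.112294.
Deflate: 1.309427 / 1.112294 = 1.177231.
Total real return = 1.177231 − 1 → 17.72%.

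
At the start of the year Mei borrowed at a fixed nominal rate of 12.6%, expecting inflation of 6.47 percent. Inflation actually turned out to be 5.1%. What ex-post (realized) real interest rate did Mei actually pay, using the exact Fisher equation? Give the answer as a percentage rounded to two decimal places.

7.14%

Ex-post: (1 + 0.1260)/(1 + 0.0510) − 1 = 7.1361%
So the realized real rate is 7.14%.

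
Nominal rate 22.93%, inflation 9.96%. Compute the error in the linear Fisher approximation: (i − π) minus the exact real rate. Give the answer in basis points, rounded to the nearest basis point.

Approximate: r ≈ 22.930% − 9.960% = 12.9700%
Exact: (1 + 0.2293)/(1 + 0.0996) − 1 = 11.7952%
Error = 12.9700% − 11.7952% = 1.1748% → 117 basis points.

117 basis points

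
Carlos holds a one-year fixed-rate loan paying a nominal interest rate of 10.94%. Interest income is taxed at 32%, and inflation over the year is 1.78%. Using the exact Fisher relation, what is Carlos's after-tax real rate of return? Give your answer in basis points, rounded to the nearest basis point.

After-tax nominal return = 10.94% × (1 − 0.32) = 7.4392%.
1 + r = 1.074392 / 1.01780 = 1.055602
After-tax real rate = 1.055602 − 1 → 556 basis points.

556 basis points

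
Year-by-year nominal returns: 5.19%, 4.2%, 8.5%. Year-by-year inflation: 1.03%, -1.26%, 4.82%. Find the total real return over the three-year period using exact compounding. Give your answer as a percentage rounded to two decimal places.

13.73%

Nominal growth factor = 1.0519 × 1.0420 × 1.0850 = 1.189247
Price-level growth factor = 1.0103 × 0.9874 × 1.0482 = 1.045653
Real growth factor = 1.189247 / 1.045653 = 1.137324
Total real return = 1.137324 − 1 → 13.73%.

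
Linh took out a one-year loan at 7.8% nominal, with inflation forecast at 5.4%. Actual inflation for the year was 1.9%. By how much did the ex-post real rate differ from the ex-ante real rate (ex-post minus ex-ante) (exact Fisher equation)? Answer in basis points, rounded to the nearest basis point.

351 basis points

Ex-ante: (1 + 0.0780)/(1 + 0.0540) − 1 = 2.2770%
Ex-post: (1 + 0.0780)/(1 + 0.0190) − 1 = 5.7900%
Difference (ex-post − ex-ante) = 3.5130% → 351 basis points.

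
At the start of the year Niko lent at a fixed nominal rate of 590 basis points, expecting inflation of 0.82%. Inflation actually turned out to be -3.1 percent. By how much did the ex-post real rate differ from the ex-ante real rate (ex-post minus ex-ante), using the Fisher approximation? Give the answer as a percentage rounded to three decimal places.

Ex-ante: 5.9% − 0.82% = 5.080%
Ex-post: 5.9% − (-3.1%) = 9.000%
Difference (ex-post − ex-ante) = 3.9200% → 3.920%.

3.920%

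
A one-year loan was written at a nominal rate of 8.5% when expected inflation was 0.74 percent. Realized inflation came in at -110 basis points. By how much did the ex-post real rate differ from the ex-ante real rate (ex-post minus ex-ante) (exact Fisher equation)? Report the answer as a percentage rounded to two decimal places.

Ex-ante: (1 + 0.0850)/(1 + 0.0074) − 1 = 7.7030%
Ex-post: (1 + 0.0850)/(1 − 0.0110) − 1 = 9.7068%
Difference (ex-post − ex-ante) = 2.0038% → 2.00%.

2.00%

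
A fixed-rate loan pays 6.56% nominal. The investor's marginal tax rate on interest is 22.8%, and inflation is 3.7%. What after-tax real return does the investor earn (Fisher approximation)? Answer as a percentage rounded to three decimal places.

1.364%

After-tax nominal return = 6.56% × (1 − 0.228) = 5.06432%.
r ≈ 5.06432% − 3.7% → 1.364%.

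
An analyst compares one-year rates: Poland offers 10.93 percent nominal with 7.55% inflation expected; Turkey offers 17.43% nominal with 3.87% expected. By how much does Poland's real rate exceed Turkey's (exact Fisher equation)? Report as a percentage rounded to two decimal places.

Poland: (1 + 0.1093)/(1 + 0.0755) − 1 = 3.1427%
Turkey: (1 + 0.1743)/(1 + 0.0387) − 1 = 13.0548%
Differential = 3.1427% − 13.0548% = -9.9121% → -9.91%.

-9.91%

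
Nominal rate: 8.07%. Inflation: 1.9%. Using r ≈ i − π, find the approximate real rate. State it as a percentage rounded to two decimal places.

r ≈ i − π = 8.07% − 1.9% = 6.17%.

6.17%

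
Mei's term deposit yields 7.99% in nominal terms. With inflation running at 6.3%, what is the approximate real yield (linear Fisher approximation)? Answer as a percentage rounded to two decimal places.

1.69%

r ≈ i − π = 7.99% − 6.3% = 1.69%.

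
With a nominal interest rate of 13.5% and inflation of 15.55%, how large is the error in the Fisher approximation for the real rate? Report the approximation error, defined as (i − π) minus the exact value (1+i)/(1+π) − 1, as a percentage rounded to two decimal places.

Approximate: r ≈ 13.500% − 15.550% = -2.0500%
Exact: (1 + 0.1350)/(1 + 0.1555) − 1 = -1.7741%
Error = -2.0500% − (-1.7741%) = -0.2759% → -0.28%.

-0.28%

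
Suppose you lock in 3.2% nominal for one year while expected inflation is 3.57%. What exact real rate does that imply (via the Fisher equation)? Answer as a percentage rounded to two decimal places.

-0.36%

By the Fisher equation, 1 + r = (1 + i)/(1 + π).
1 + r = 1.03200 / 1.03570 = 0.996428
r = 0.996428 − 1 = -0.3572%, i.e. -0.36%.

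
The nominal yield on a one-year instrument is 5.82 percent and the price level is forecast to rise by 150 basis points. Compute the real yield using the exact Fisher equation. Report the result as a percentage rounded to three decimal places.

4.256%

By the Fisher identity, 1 + r = (1 + i)/(1 + π).
1 + r = 1.05820 / 1.01500 = 1.042562
r = 1.042562 − 1 = 4.2562%, i.e. 4.256%.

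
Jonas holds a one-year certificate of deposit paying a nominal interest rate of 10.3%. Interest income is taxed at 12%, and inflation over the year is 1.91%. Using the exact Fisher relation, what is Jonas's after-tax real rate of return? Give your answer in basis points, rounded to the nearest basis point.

702 basis points

After-tax nominal return = 10.3% × (1 − 0.12) = 9.0640%.
1 + r = 1.09064 / 1.01910 = 1.070199
After-tax real rate = 1.070199 − 1 → 702 basis points.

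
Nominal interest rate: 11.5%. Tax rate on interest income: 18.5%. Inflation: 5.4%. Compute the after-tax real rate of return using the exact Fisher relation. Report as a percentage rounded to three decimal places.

3.769%

After-tax nominal return = 11.5% × (1 − 0.185) = 9.3725%.
1 + r = 1.093725 / 1.05400 = 1.037690
After-tax real rate = 1.037690 − 1 → 3.769%.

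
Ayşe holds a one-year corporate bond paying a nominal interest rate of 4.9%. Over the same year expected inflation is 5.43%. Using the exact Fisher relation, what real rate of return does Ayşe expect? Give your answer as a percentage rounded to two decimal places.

-0.50%

By the Fisher relation, 1 + r = (1 + i)/(1 + π).
1 + r = 1.04900 / 1.05430 = 0.994973
r = 0.994973 − 1 = -0.5027%, i.e. -0.50%.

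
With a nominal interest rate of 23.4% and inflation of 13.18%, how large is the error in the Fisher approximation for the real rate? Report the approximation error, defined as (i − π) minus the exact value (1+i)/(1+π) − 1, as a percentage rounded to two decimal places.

1.19%

Approximate: r ≈ 23.400% − 13.180% = 10.2200%
Exact: (1 + 0.2340)/(1 + 0.1318) − 1 = 9.0299%
Error = 10.2200% − 9.0299% = 1.1901% → 1.19%.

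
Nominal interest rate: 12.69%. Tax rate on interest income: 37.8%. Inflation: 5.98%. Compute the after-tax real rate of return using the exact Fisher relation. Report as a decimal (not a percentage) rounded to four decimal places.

0.0181

After-tax nominal return = 12.69% × (1 − 0.378) = 7.89318%.
1 + r = 1.0789318 / 1.05980 = 1.018052
After-tax real rate = 1.018052 − 1 → 0.0181.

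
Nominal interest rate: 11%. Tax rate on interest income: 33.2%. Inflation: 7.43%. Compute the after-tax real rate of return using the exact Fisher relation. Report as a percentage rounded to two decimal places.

-0.08%

After-tax nominal return = 11% × (1 − 0.332) = 7.3480%.
1 + r = 1.07348 / 1.07430 = 0.999237
After-tax real rate = 0.999237 − 1 → -0.08%.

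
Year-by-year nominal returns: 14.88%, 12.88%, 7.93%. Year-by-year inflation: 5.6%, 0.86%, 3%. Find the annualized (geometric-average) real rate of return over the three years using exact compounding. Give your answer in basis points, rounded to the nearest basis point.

Nominal growth factor = 1.1488 × 1.1288 × 1.0793 = 1.39959894
Price-level growth factor = 1.0560 × 1.0086 × 1.0300 = 1.09703405
Real growth factor = 1.39959894 / 1.09703405 = 1.27580264
Annualized real rate = 1.27580264^(1/3) − 1 = 8.4579% → 846 basis points.

846 basis points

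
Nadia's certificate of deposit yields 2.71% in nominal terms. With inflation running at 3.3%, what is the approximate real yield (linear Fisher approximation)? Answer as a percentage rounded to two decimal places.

-0.59%

r ≈ i − π = 2.71% − 3.3% = -0.59%.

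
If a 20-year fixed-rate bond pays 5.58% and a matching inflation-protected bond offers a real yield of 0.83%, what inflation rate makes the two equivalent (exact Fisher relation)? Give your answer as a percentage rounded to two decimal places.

(1 + π) = (1 + i)/(1 + r) = 1.05580 / 1.00830 = 1.047109
Break-even inflation = 1.047109 − 1 → 4.71%.

4.71%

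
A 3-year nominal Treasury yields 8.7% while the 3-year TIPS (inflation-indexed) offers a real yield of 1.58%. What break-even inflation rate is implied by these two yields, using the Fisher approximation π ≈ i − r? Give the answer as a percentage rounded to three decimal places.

π ≈ i − r = 8.7% − 1.58% → 7.120%.

7.120%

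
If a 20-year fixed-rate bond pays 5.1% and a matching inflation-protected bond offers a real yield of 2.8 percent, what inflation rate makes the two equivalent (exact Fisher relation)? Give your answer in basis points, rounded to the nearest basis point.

224 basis points

(1 + π) = (1 + i)/(1 + r) = 1.05100 / 1.02800 = 1.022374
Break-even inflation = 1.022374 − 1 → 224 basis points.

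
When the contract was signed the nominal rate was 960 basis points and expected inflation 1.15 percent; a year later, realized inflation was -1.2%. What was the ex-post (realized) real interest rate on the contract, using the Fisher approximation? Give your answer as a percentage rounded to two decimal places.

10.80%

Ex-post: 9.6% − (-1.2%) = 10.800%
So the realized real rate is 10.80%.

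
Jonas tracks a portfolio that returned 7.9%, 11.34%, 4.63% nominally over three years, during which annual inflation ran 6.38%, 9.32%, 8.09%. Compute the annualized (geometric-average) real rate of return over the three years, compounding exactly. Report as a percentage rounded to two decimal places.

Compound the nominal returns: 1.0790 × 1.1134 × 1.0463 = 1.25698150.
Compound inflation: 1.0638 × 1.0932 × 1.0809 = 1.25702850.
Deflate: 1.25698150 / 1.25702850 = 0.99996261.
Annualized real rate = 0.99996261^(1/3) − 1 = -0.0012% → 0.00%.

0.00%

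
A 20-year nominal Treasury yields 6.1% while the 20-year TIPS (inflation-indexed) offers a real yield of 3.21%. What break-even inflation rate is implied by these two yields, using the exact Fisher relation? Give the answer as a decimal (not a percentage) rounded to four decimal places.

0.0280

(1 + π) = (1 + i)/(1 + r) = 1.06100 / 1.03210 = 1.028001
Break-even inflation = 1.028001 − 1 → 0.0280.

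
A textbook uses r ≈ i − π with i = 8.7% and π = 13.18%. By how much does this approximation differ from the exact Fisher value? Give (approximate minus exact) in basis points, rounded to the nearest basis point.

Approximate: r ≈ 8.700% − 13.180% = -4.4800%
Exact: (1 + 0.0870)/(1 + 0.1318) − 1 = -3.9583%
Error = -4.4800% − (-3.9583%) = -0.5217% → -52 basis points.

-52 basis points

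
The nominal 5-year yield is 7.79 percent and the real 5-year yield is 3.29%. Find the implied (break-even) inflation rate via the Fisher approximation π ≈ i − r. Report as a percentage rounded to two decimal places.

4.50%

π ≈ i − r = 7.79% − 3.29% → 4.50%.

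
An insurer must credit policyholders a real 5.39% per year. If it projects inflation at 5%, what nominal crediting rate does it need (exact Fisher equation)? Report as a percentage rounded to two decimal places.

10.66%

(1 + i) = (1 + r)(1 + π) = 1.05390 × 1.05000 = 1.106595
i = 1.106595 − 1, so the required nominal rate is 10.66%.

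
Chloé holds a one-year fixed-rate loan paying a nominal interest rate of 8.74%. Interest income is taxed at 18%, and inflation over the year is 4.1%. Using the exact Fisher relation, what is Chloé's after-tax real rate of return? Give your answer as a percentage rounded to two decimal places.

After-tax nominal return = 8.74% × (1 − 0.18) = 7.1668%.
1 + r = 1.071668 / 1.04100 = 1.029460
After-tax real rate = 1.029460 − 1 → 2.95%.

2.95%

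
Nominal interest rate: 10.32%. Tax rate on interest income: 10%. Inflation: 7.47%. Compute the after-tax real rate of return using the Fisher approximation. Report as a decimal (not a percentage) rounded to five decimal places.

After-tax nominal return = 10.32% × (1 − 0.1) = 9.2880%.
r ≈ 9.2880% − 7.47% → 0.01818.

0.01818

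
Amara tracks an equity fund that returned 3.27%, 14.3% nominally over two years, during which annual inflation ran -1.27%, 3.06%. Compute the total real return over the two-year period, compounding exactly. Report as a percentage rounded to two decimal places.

16.01%

Compound the nominal returns: 1.0327 × 1.1430 = 1.180376.
Compound inflation: 0.9873 × 1.0306 = 1.017511.
Deflate: 1.180376 / 1.017511 = 1.160062.
Total real return = 1.160062 − 1 → 16.01%.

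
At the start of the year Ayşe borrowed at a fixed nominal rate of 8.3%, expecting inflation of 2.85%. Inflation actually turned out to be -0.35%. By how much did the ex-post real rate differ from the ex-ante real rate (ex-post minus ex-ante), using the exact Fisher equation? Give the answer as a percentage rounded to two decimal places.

Ex-ante: (1 + 0.0830)/(1 + 0.0285) − 1 = 5.2990%
Ex-post: (1 + 0.0830)/(1 − 0.0035) − 1 = 8.6804%
Difference (ex-post − ex-ante) = 3.3814% → 3.38%.

3.38%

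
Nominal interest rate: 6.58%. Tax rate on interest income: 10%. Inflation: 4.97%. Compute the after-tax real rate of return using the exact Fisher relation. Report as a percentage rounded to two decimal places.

After-tax nominal return = 6.58% × (1 − 0.1) = 5.9220%.
1 + r = 1.05922 / 1.04970 = 1.009069
After-tax real rate = 1.009069 − 1 → 0.91%.

0.91%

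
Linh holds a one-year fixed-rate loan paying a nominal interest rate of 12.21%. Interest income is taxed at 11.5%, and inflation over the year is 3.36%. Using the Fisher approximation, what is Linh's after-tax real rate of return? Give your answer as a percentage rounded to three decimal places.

After-tax nominal return = 12.21% × (1 − 0.115) = 10.80585%.
r ≈ 10.80585% − 3.36% → 7.446%.

7.446%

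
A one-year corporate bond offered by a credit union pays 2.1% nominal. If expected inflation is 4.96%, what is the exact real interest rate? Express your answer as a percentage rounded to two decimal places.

By the Fisher equation, 1 + r = (1 + i)/(1 + π).
1 + r = 1.02100 / 1.04960 = 0.972752
r = 0.972752 − 1 = -2.7248%, i.e. -2.72%.

-2.72%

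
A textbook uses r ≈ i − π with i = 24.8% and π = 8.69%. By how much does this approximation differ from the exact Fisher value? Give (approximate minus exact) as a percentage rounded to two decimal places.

Approximate: r ≈ 24.800% − 8.690% = 16.1100%
Exact: (1 + 0.2480)/(1 + 0.0869) − 1 = 14.8220%
Error = 16.1100% − 14.8220% = 1.2880% → 1.29%.

1.29%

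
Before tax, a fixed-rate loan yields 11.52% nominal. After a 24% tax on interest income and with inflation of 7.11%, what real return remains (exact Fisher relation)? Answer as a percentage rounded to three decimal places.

After-tax nominal return = 11.52% × (1 − 0.24) = 8.7552%.
1 + r = 1.087552 / 1.07110 = 1.015360
After-tax real rate = 1.015360 − 1 → 1.536%.

1.536%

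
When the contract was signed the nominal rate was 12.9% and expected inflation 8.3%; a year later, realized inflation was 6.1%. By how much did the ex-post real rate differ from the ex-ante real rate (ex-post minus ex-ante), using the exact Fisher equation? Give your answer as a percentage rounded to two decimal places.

Ex-ante: (1 + 0.1290)/(1 + 0.0830) − 1 = 4.2475%
Ex-post: (1 + 0.1290)/(1 + 0.0610) − 1 = 6.4090%
Difference (ex-post − ex-ante) = 2.1616% → 2.16%.

2.16%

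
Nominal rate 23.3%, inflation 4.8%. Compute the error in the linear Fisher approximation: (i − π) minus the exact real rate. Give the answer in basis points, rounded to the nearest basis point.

85 basis points

Approximate: r ≈ 23.300% − 4.800% = 18.5000%
Exact: (1 + 0.2330)/(1 + 0.0480) − 1 = 17.6527%
Error = 18.5000% − 17.6527% = 0.8473% → 85 basis points.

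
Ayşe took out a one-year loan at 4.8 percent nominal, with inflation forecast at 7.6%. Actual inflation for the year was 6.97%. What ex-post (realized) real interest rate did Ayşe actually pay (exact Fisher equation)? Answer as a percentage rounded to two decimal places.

-2.03%

Ex-post: (1 + 0.0480)/(1 + 0.0697) − 1 = -2.0286%
So the realized real rate is -2.03%.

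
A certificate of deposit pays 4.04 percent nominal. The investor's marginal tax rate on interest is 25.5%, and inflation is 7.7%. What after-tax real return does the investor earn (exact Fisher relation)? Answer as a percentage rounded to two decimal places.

-4.35%

After-tax nominal return = 4.04% × (1 − 0.255) = 3.0098%.
1 + r = 1.030098 / 1.07700 = 0.956451
After-tax real rate = 0.956451 − 1 → -4.35%.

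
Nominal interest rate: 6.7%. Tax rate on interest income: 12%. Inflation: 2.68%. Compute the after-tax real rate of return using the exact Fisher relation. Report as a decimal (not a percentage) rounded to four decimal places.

0.0313

After-tax nominal return = 6.7% × (1 − 0.12) = 5.8960%.
1 + r = 1.05896 / 1.02680 = 1.031321
After-tax real rate = 1.031321 − 1 → 0.0313.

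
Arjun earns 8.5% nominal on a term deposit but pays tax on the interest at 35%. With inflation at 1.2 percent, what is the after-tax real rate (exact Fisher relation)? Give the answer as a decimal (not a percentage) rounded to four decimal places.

After-tax nominal return = 8.5% × (1 − 0.35) = 5.5250%.
1 + r = 1.05525 / 1.01200 = 1.042737
After-tax real rate = 1.042737 − 1 → 0.0427.

0.0427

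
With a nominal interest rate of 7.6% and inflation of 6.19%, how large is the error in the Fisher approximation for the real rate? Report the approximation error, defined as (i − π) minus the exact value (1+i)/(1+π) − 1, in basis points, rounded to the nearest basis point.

Approximate: r ≈ 7.600% − 6.190% = 1.4100%
Exact: (1 + 0.0760)/(1 + 0.0619) − 1 = 1.3278%
Error = 1.4100% − 1.3278% = 0.0822% → 8 basis points.

8 basis points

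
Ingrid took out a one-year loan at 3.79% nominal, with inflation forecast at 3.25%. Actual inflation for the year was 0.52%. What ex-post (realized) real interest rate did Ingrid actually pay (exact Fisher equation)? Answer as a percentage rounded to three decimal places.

3.253%

Ex-post: (1 + 0.0379)/(1 + 0.0052) − 1 = 3.2531%
So the realized real rate is 3.253%.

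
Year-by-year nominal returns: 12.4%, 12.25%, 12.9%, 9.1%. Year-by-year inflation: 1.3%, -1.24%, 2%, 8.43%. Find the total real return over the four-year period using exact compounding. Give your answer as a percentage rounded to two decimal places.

40.45%

Nominal growth factor = 1.1240 × 1.1225 × 1.1290 × 1.0910 = 1.554073
Price-level growth factor = 1.0130 × 0.9876 × 1.0200 × 1.0843 = 1.106471
Real growth factor = 1.554073 / 1.106471 = 1.404531
Total real return = 1.404531 − 1 → 40.45%.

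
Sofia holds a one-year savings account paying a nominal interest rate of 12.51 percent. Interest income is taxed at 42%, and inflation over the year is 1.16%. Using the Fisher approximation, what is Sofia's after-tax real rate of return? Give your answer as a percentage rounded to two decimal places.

After-tax nominal return = 12.51% × (1 − 0.42) = 7.2558%.
r ≈ 7.2558% − 1.16% → 6.10%.

6.10%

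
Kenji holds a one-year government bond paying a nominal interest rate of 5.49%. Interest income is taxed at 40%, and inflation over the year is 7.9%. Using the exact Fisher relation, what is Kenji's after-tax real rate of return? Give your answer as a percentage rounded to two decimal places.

After-tax nominal return = 5.49% × (1 − 0.4) = 3.2940%.
1 + r = 1.03294 / 1.07900 = 0.957312
After-tax real rate = 0.957312 − 1 → -4.27%.

-4.27%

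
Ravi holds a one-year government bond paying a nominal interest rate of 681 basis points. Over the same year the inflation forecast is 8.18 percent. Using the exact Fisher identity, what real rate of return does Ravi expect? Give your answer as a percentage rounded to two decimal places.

By the Fisher identity, 1 + r = (1 + i)/(1 + π).
1 + r = 1.06810 / 1.08180 = 0.987336
r = 0.987336 − 1 = -1.2664%, i.e. -1.27%.

-1.27%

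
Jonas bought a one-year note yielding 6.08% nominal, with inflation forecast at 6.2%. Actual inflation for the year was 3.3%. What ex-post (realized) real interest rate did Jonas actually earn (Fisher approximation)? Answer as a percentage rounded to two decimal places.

2.78%

Ex-post: 6.08% − 3.3% = 2.780%
So the realized real rate is 2.78%.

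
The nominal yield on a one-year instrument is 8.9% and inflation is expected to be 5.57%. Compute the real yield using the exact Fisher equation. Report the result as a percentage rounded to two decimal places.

1 + r = 1.08900 / 1.05570 = 1.031543
r = 1.031543 − 1 = 3.1543%, i.e. 3.15%.

3.15%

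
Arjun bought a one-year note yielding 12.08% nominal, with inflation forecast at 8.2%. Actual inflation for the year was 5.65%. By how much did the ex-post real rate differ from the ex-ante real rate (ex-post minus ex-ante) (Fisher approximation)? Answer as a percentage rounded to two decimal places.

2.55%

Ex-ante: 12.08% − 8.2% = 3.880%
Ex-post: 12.08% − 5.65% = 6.430%
Difference (ex-post − ex-ante) = 2.5500% → 2.55%.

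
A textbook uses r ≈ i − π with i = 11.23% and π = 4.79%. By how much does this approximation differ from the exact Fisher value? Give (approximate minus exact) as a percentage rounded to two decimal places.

Approximate: r ≈ 11.230% − 4.790% = 6.4400%
Exact: (1 + 0.1123)/(1 + 0.0479) − 1 = 6.1456%
Error = 6.4400% − 6.1456% = 0.2944% → 0.29%.

0.29%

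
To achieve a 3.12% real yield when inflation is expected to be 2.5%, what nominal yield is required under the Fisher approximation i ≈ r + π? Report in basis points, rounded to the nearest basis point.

i ≈ r + π = 3.12% + 2.5% = 562 basis points.

562 basis points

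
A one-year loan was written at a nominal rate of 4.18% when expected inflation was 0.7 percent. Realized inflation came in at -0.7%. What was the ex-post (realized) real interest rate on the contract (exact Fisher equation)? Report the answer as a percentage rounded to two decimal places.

4.91%

Ex-post: (1 + 0.0418)/(1 − 0.0070) − 1 = 4.9144%
So the realized real rate is 4.91%.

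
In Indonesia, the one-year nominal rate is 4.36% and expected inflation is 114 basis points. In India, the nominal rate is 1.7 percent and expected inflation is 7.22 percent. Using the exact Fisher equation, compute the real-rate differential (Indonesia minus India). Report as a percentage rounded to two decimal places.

8.33%

Indonesia: (1 + 0.0436)/(1 + 0.0114) − 1 = 3.1837%
India: (1 + 0.0170)/(1 + 0.0722) − 1 = -5.1483%
Differential = 3.1837% − (-5.1483%) = 8.3320% → 8.33%.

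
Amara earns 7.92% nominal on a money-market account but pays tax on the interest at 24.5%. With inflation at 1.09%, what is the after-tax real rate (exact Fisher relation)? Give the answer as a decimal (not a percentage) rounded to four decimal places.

0.0484

After-tax nominal return = 7.92% × (1 − 0.245) = 5.9796%.
1 + r = 1.059796 / 1.01090 = 1.048369
After-tax real rate = 1.048369 − 1 → 0.0484.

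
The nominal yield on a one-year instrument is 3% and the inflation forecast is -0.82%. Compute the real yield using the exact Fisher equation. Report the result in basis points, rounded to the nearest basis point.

By the Fisher relation, 1 + r = (1 + i)/(1 + π).
1 + r = 1.03000 / 0.99180 = 1.038516
r = 1.038516 − 1 = 3.8516%, i.e. 385 basis points.

385 basis points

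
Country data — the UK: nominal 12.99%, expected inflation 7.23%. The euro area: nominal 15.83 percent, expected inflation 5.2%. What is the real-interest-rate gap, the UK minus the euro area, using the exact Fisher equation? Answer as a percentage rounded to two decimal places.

-4.73%

The UK: (1 + 0.1299)/(1 + 0.0723) − 1 = 5.3716%
The euro area: (1 + 0.1583)/(1 + 0.0520) − 1 = 10.1046%
Differential = 5.3716% − 10.1046% = -4.7329% → -4.73%.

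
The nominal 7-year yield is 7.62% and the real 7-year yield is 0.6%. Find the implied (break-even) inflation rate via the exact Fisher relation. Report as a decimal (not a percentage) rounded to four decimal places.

0.0698

(1 + π) = (1 + i)/(1 + r) = 1.07620 / 1.00600 = 1.069781
Break-even inflation = 1.069781 − 1 → 0.0698.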